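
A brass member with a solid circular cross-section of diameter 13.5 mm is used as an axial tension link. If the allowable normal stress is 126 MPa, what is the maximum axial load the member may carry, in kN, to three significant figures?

18.0 kN

A = 143.1 mm².
P_max = σ_allow · A = 126 · 143.1 = 18040 N = 18.04 kN.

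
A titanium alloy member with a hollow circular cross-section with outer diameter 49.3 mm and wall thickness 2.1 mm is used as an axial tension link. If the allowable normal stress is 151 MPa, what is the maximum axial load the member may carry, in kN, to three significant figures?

A = 311.4 mm².
P_max = σ_allow · A = 151 · 311.4 = 47020 N = 47.02 kN.

47.0 kN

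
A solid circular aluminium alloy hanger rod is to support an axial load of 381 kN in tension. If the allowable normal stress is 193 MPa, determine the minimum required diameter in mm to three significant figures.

50.1 mm

Required area A ≥ P/σ_allow = 381000/193 = 1974 mm².
For a solid circular section, d ≥ √(4A/π) = 50.13 mm.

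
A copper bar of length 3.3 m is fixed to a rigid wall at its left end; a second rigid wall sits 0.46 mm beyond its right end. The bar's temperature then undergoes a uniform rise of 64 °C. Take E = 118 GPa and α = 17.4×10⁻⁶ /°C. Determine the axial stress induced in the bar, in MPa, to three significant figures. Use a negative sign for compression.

-115 MPa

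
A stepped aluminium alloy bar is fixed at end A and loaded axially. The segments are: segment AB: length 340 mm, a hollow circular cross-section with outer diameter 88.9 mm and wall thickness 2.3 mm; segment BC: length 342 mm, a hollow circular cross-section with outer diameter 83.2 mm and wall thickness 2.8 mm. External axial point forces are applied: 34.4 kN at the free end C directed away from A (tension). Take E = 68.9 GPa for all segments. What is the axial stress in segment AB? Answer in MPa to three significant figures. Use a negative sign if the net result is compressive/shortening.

Internal axial forces (sectioning from the free end, tension +): N_BC = 34.4 kN, N_AB = 34.4 kN.
A_AB = 625.7 mm².
σ_AB = N_AB/A_AB = 34400/625.7 = 54.97 MPa.

55.0 MPa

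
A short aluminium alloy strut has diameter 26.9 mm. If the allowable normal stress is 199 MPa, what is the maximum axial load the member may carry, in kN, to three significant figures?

A = 568.3 mm².
P_max = σ_allow · A = 199 · 568.3 = 113100 N = 113.1 kN.

113 kN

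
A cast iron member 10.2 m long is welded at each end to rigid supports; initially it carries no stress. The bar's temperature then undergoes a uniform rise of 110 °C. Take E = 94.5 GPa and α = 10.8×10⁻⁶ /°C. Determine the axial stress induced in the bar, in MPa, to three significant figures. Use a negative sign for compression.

-112 MPa

Free thermal expansion αLΔT = 10.8e-6 · 10200 · 110 = 12.12 mm.
The walls impose strain ε = −(12.12)/10200 = -1.1880e-03; σ = Eε = 94500 · -1.1880e-03 = -112.3 MPa.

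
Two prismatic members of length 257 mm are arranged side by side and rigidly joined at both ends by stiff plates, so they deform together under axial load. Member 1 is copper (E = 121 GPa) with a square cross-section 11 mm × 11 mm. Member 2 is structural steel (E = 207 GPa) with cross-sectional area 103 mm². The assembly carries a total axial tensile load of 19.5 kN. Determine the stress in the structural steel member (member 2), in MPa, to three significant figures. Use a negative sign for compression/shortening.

112 MPa

A_1 = 121 mm².
Equal strain + equilibrium ⇒ each member carries load in proportion to AE: A₁E₁ = 14640000 N, A₂E₂ = 21320000 N, ΣAE = 35960000 N.
σ₂ = P·E₂/ΣAE = 19500·207000/35960000 = 112.2 MPa.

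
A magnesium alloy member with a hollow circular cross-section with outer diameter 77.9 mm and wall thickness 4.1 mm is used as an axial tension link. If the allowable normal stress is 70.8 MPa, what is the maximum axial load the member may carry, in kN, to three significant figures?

A = 950.6 mm².
P_max = σ_allow · A = 70.8 · 950.6 = 67300 N = 67.3 kN.

67.3 kN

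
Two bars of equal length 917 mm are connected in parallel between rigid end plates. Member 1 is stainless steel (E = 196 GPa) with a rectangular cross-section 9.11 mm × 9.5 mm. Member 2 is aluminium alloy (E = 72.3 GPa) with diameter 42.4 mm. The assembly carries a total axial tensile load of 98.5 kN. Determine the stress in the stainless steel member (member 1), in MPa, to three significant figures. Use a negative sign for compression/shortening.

A_1 = 86.54 mm².
A_2 = 1412 mm².
Equal strain + equilibrium ⇒ each member carries load in proportion to AE: A₁E₁ = 16960000 N, A₂E₂ = 102100000 N, ΣAE = 119000000 N.
σ₁ = P·E₁/ΣAE = 98500·196000/119000000 = 162.2 MPa.

162 MPa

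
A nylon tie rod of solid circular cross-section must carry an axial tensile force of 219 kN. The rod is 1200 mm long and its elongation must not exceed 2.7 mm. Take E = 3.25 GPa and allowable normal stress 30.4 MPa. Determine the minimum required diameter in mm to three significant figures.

Required area A ≥ P/σ_allow = 219000/30.4 = 7204 mm².
For a solid circular section, d ≥ √(4A/π) = 95.77 mm.
Elongation limit: A ≥ PL/(Eδ_allow) = 219000·1200/(3250·2.7) = 29950 mm² ⇒ d ≥ 195.3 mm.
The elongation limit governs.

195 mm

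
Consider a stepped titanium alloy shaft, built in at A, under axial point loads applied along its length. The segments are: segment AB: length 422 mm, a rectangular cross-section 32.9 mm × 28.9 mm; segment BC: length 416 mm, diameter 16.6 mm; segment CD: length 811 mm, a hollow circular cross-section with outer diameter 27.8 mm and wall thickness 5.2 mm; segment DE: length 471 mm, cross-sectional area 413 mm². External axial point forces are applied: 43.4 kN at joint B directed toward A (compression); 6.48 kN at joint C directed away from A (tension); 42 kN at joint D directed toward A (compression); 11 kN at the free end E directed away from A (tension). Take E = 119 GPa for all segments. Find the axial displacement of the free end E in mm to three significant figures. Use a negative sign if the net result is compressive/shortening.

-1.12 mm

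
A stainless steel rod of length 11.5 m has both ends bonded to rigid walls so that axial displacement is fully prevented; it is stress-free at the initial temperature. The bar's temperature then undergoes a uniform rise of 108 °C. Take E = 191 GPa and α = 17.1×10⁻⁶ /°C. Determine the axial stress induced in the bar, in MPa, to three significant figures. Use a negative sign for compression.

-353 MPa

Free thermal expansion αLΔT = 17.1e-6 · 11500 · 108 = 21.24 mm.
The walls impose strain ε = −(21.24)/11500 = -1.8468e-03; σ = Eε = 191000 · -1.8468e-03 = -352.7 MPa.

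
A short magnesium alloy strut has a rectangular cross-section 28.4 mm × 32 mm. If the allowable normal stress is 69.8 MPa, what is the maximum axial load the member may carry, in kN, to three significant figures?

63.4 kN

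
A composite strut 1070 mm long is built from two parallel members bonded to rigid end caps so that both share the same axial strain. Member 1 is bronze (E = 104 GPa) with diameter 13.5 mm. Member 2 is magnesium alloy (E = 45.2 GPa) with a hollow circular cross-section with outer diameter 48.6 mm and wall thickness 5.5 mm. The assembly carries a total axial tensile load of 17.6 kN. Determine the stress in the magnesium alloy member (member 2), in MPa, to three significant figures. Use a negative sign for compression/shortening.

16.4 MPa

A_1 = 143.1 mm².
A_2 = 744.7 mm².
Equal strain + equilibrium ⇒ each member carries load in proportion to AE: A₁E₁ = 14890000 N, A₂E₂ = 33660000 N, ΣAE = 48550000 N.
σ₂ = P·E₂/ΣAE = 17600·45200/48550000 = 16.39 MPa.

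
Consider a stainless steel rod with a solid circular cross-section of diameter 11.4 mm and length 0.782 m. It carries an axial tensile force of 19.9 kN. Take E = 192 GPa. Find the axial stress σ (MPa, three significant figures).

A = 102.1 mm².
σ = N/A = 19900/102.1 = 195 MPa.

195 MPa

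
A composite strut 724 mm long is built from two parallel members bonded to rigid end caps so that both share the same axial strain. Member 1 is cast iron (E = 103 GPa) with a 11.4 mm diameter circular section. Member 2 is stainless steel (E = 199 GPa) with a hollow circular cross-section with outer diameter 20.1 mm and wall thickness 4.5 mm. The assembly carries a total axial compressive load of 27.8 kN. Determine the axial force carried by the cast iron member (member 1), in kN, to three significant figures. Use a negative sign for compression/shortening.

-5.37 kN

A_1 = 102.1 mm².
A_2 = 220.5 mm².
Equal strain + equilibrium ⇒ each member carries load in proportion to AE: A₁E₁ = 10510000 N, A₂E₂ = 43890000 N, ΣAE = 54400000 N.
F₁ = P·A₁E₁/ΣAE = -27800·10510000/54400000 = -5373 N.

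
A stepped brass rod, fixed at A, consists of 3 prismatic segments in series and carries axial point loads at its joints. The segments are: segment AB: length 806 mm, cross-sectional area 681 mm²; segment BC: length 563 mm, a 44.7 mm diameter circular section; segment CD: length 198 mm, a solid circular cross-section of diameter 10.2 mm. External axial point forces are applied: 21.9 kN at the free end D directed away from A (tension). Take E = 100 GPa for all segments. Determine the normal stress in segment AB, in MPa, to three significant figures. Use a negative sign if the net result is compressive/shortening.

Internal axial forces (sectioning from the free end, tension +): N_CD = 21.9 kN, N_BC = 21.9 kN, N_AB = 21.9 kN.
σ_AB = N_AB/A_AB = 21900/681 = 32.16 MPa.

32.2 MPa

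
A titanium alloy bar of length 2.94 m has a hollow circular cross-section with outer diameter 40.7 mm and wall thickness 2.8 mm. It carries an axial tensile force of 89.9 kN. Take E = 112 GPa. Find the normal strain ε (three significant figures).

0.00241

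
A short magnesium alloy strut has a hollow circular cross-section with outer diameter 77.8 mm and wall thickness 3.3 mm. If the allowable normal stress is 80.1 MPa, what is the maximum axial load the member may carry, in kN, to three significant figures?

61.9 kN

A = 772.4 mm².
P_max = σ_allow · A = 80.1 · 772.4 = 61870 N = 61.87 kN.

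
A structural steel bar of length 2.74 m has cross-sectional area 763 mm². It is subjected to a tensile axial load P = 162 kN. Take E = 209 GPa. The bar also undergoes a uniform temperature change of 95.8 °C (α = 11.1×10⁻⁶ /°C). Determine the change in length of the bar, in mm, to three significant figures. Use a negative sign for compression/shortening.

5.70 mm

δ_mech = NL/(AE) = 162000·2740/(763·209000) = 2.784 mm.
δ_thermal = αLΔT = 11.1e-6·2740·95.8 = 2.914 mm.
δ = δ_mech + δ_thermal = 5.697 mm.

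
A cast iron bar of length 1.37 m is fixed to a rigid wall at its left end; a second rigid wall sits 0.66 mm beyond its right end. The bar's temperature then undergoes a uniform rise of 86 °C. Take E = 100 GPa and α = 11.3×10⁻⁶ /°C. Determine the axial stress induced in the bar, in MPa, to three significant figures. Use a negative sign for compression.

-49.0 MPa

Free thermal expansion αLΔT = 11.3e-6 · 1370 · 86 = 1.331 mm.
The walls engage after the gap closes; constrained expansion = 1.331 − 0.66 = 0.6714 mm.
The walls impose strain ε = −(0.6714)/1370 = -4.9005e-04; σ = Eε = 100000 · -4.9005e-04 = -49 MPa.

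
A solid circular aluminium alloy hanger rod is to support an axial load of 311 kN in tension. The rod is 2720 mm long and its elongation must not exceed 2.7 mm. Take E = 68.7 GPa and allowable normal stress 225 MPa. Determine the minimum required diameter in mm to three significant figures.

76.2 mm

Required area A ≥ P/σ_allow = 311000/225 = 1382 mm².
For a solid circular section, d ≥ √(4A/π) = 41.95 mm.
Elongation limit: A ≥ PL/(Eδ_allow) = 311000·2720/(68700·2.7) = 4560 mm² ⇒ d ≥ 76.2 mm.
The elongation limit governs.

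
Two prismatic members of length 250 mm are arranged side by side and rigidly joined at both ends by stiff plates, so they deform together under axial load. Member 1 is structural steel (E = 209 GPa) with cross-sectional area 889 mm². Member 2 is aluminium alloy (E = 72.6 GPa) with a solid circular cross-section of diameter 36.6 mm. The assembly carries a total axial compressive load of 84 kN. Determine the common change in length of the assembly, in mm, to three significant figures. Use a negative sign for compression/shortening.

A_2 = 1052 mm².
Equal strain + equilibrium ⇒ each member carries load in proportion to AE: A₁E₁ = 185800000 N, A₂E₂ = 76380000 N, ΣAE = 262200000 N.
δ = PL/ΣAE = -84000·250/262200000 = -0.0801 mm.

-0.0801 mm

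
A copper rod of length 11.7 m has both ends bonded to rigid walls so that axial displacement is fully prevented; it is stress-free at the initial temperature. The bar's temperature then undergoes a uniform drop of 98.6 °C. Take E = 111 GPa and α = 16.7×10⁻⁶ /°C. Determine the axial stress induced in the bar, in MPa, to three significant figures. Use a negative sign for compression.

183 MPa

Free thermal expansion αLΔT = 16.7e-6 · 11700 · -98.6 = -19.27 mm.
The walls impose strain ε = −(-19.27)/11700 = 1.6466e-03; σ = Eε = 111000 · 1.6466e-03 = 182.8 MPa.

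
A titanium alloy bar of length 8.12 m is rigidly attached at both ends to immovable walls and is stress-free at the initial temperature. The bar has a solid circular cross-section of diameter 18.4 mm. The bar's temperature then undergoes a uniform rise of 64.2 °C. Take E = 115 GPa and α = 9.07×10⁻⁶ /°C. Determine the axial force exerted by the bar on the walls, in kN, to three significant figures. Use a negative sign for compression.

Free thermal expansion αLΔT = 9.07e-6 · 8120 · 64.2 = 4.728 mm.
The walls impose strain ε = −(4.728)/8120 = -5.8229e-04; σ = Eε = 115000 · -5.8229e-04 = -66.96 MPa.
Wall reaction R = σ·A = -66.96·265.9 = -17810 N = -17.81 kN.

-17.8 kN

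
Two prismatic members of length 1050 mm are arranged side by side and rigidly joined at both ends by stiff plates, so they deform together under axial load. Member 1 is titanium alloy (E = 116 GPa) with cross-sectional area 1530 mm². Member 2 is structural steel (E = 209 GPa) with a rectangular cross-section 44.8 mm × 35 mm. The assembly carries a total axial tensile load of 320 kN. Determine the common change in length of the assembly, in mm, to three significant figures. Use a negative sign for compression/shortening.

0.665 mm

A_2 = 1568 mm².
Equal strain + equilibrium ⇒ each member carries load in proportion to AE: A₁E₁ = 177500000 N, A₂E₂ = 327700000 N, ΣAE = 505200000 N.
δ = PL/ΣAE = 320000·1050/505200000 = 0.6651 mm.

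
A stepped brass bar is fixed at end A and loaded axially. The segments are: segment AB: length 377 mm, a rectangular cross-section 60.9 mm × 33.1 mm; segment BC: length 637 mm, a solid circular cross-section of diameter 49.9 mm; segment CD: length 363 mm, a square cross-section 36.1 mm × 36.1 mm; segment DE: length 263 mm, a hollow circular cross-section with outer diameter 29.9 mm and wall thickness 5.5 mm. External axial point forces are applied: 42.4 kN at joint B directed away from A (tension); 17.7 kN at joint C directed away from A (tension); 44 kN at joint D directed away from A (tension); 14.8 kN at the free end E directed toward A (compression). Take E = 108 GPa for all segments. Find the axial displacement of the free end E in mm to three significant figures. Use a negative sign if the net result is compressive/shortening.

0.286 mm

Internal axial forces (sectioning from the free end, tension +): N_DE = -14.8 kN, N_CD = 29.2 kN, N_BC = 46.9 kN, N_AB = 89.3 kN.
A_AB = 2016 mm².
A_BC = 1956 mm².
A_CD = 1303 mm².
A_DE = 421.6 mm².
δ_AB = 89300·377/(2016·108000) = 0.1546 mm
δ_BC = 46900·637/(1956·108000) = 0.1414 mm
δ_CD = 29200·363/(1303·108000) = 0.07531 mm
δ_DE = -14800·263/(421.6·108000) = -0.08549 mm
δ = Σδ_i = 0.2859 mm.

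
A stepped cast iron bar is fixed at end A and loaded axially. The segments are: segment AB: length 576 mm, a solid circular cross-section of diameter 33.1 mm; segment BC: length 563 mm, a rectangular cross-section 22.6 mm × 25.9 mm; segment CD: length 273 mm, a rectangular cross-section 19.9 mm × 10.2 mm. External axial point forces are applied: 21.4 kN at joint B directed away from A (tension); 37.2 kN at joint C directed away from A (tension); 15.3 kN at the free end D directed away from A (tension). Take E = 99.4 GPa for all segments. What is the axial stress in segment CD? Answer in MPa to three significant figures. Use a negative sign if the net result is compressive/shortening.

75.4 MPa

Internal axial forces (sectioning from the free end, tension +): N_CD = 15.3 kN, N_BC = 52.5 kN, N_AB = 73.9 kN.
A_CD = 203 mm².
σ_CD = N_CD/A_CD = 15300/203 = 75.38 MPa.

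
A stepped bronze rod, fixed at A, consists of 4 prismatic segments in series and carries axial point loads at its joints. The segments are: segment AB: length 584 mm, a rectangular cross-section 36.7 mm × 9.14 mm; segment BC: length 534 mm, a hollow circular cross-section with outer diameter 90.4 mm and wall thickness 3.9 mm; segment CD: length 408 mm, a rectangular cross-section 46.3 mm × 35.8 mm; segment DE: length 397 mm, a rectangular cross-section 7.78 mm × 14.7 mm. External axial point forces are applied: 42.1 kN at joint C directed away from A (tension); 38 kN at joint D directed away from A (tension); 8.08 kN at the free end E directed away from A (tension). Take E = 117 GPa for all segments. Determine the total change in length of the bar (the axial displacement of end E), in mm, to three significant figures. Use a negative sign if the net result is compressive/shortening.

2.03 mm

Internal axial forces (sectioning from the free end, tension +): N_DE = 8.08 kN, N_CD = 46.08 kN, N_BC = 88.18 kN, N_AB = 88.18 kN.
A_AB = 335.4 mm².
A_BC = 1060 mm².
A_CD = 1658 mm².
A_DE = 114.4 mm².
δ_AB = 88180·584/(335.4·117000) = 1.312 mm
δ_BC = 88180·534/(1060·117000) = 0.3797 mm
δ_CD = 46080·408/(1658·117000) = 0.09694 mm
δ_DE = 8080·397/(114.4·117000) = 0.2397 mm
δ = Σδ_i = 2.029 mm.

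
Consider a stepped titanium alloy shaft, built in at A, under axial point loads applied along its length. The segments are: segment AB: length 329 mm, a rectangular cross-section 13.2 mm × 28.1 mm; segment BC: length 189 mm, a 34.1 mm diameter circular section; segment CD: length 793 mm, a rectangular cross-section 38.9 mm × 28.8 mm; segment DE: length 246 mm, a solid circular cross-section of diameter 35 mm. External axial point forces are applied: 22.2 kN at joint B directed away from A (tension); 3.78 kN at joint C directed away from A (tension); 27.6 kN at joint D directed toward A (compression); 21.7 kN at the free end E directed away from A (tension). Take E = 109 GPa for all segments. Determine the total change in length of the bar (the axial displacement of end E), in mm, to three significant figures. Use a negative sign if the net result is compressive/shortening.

Internal axial forces (sectioning from the free end, tension +): N_DE = 21.7 kN, N_CD = -5.9 kN, N_BC = -2.12 kN, N_AB = 20.08 kN.
A_AB = 370.9 mm².
A_BC = 913.3 mm².
A_CD = 1120 mm².
A_DE = 962.1 mm².
δ_AB = 20080·329/(370.9·109000) = 0.1634 mm
δ_BC = -2120·189/(913.3·109000) = -0.004025 mm
δ_CD = -5900·793/(1120·109000) = -0.03831 mm
δ_DE = 21700·246/(962.1·109000) = 0.0509 mm
δ = Σδ_i = 0.172 mm.

0.172 mm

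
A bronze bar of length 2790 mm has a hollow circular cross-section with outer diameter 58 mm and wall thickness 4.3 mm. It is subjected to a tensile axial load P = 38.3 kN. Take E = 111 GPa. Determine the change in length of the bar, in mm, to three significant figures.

A = 725.4 mm².
δ_mech = NL/(AE) = 38300·2790/(725.4·111000) = 1.327 mm.

1.33 mm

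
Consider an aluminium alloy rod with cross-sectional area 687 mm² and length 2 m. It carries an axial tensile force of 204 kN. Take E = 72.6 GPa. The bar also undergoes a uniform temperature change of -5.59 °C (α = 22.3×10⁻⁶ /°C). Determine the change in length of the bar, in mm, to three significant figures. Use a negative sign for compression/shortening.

δ_mech = NL/(AE) = 204000·2000/(687·72600) = 8.18 mm.
δ_thermal = αLΔT = 22.3e-6·2000·-5.59 = -0.2493 mm.
δ = δ_mech + δ_thermal = 7.931 mm.

7.93 mm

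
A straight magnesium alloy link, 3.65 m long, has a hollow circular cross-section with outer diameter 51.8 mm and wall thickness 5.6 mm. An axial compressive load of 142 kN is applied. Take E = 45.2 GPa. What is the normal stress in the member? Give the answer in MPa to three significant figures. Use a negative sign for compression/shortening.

-175 MPa

A = 812.8 mm².
σ = N/A = -142000/812.8 = -174.7 MPa.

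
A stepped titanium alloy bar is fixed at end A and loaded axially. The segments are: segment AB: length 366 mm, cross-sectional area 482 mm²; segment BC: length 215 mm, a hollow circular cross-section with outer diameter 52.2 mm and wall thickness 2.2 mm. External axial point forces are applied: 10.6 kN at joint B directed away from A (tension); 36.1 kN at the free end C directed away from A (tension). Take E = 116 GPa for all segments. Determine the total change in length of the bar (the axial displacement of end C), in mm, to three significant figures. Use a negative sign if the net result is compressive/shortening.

Internal axial forces (sectioning from the free end, tension +): N_BC = 36.1 kN, N_AB = 46.7 kN.
A_BC = 345.6 mm².
δ_AB = 46700·366/(482·116000) = 0.3057 mm
δ_BC = 36100·215/(345.6·116000) = 0.1936 mm
δ = Σδ_i = 0.4993 mm.

0.499 mm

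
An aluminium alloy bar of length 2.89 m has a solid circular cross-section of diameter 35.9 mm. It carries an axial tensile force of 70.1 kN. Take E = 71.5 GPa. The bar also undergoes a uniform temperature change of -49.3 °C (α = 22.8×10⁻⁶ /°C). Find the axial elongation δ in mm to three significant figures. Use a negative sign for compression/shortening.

A = 1012 mm².
δ_mech = NL/(AE) = 70100·2890/(1012·71500) = 2.799 mm.
δ_thermal = αLΔT = 22.8e-6·2890·-49.3 = -3.248 mm.
δ = δ_mech + δ_thermal = -0.4493 mm.

-0.449 mm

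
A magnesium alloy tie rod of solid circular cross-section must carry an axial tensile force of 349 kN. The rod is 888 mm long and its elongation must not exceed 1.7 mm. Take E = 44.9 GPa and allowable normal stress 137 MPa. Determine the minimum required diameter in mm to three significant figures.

71.9 mm

Required area A ≥ P/σ_allow = 349000/137 = 2547 mm².
For a solid circular section, d ≥ √(4A/π) = 56.95 mm.
Elongation limit: A ≥ PL/(Eδ_allow) = 349000·888/(44900·1.7) = 4060 mm² ⇒ d ≥ 71.9 mm.
The elongation limit governs.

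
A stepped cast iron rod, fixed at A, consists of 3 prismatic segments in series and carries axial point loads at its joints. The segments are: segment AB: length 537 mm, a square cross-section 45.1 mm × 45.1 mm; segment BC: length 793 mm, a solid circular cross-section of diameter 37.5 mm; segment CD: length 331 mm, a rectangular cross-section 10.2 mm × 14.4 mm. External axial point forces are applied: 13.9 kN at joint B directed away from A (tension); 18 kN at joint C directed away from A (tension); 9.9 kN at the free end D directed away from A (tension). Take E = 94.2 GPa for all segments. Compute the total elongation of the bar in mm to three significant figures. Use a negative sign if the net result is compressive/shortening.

0.567 mm

Internal axial forces (sectioning from the free end, tension +): N_CD = 9.9 kN, N_BC = 27.9 kN, N_AB = 41.8 kN.
A_AB = 2034 mm².
A_BC = 1104 mm².
A_CD = 146.9 mm².
δ_AB = 41800·537/(2034·94200) = 0.1172 mm
δ_BC = 27900·793/(1104·94200) = 0.2127 mm
δ_CD = 9900·331/(146.9·94200) = 0.2368 mm
δ = Σδ_i = 0.5666 mm.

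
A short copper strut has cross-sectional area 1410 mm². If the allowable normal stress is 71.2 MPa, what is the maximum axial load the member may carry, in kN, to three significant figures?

P_max = σ_allow · A = 71.2 · 1410 = 100400 N = 100.4 kN.

100 kN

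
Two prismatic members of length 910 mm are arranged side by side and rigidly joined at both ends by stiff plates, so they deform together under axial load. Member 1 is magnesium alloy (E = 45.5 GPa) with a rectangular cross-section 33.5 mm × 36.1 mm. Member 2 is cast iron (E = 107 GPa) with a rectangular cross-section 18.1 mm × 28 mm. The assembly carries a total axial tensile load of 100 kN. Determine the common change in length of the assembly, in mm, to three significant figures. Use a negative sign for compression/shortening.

A_1 = 1209 mm².
A_2 = 506.8 mm².
Equal strain + equilibrium ⇒ each member carries load in proportion to AE: A₁E₁ = 55030000 N, A₂E₂ = 54230000 N, ΣAE = 109300000 N.
δ = PL/ΣAE = 100000·910/109300000 = 0.8329 mm.

0.833 mm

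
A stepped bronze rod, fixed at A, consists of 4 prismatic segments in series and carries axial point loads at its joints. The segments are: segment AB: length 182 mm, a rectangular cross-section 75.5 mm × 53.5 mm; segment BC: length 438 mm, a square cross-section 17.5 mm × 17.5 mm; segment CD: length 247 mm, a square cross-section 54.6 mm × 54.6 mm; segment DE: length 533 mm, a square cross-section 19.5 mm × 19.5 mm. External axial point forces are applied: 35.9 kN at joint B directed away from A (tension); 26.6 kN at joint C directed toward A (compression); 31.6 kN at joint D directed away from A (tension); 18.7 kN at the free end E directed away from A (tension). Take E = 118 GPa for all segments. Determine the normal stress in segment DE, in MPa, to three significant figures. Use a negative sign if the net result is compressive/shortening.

49.2 MPa

Internal axial forces (sectioning from the free end, tension +): N_DE = 18.7 kN, N_CD = 50.3 kN, N_BC = 23.7 kN, N_AB = 59.6 kN.
A_DE = 380.2 mm².
σ_DE = N_DE/A_DE = 18700/380.2 = 49.18 MPa.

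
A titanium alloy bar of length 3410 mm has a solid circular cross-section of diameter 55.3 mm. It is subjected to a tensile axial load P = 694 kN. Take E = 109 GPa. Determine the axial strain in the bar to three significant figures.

A = 2402 mm².
σ = N/A = 288.9 MPa; ε = σ/E = 288.9/109000 = 2.651e-03.

0.00265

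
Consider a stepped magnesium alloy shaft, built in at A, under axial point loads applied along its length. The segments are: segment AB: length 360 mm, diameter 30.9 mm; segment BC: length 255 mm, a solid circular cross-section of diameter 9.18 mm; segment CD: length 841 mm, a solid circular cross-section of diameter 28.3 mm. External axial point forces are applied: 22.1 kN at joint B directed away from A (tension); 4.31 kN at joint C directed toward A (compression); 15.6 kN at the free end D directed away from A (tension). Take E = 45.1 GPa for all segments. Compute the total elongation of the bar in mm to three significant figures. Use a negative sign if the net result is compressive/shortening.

Internal axial forces (sectioning from the free end, tension +): N_CD = 15.6 kN, N_BC = 11.29 kN, N_AB = 33.39 kN.
A_AB = 749.9 mm².
A_BC = 66.19 mm².
A_CD = 629 mm².
δ_AB = 33390·360/(749.9·45100) = 0.3554 mm
δ_BC = 11290·255/(66.19·45100) = 0.9645 mm
δ_CD = 15600·841/(629·45100) = 0.4625 mm
δ = Σδ_i = 1.782 mm.

1.78 mm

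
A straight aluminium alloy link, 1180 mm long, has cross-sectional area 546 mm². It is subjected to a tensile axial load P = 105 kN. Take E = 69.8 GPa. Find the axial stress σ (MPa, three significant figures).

σ = N/A = 105000/546 = 192.3 MPa.

192 MPa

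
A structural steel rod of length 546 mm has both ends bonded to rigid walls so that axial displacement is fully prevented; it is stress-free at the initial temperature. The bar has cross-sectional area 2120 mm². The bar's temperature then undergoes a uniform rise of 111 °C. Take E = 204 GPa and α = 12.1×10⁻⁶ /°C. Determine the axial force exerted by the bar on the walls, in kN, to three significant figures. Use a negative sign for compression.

-581 kN

Free thermal expansion αLΔT = 12.1e-6 · 546 · 111 = 0.7333 mm.
The walls impose strain ε = −(0.7333)/546 = -1.3431e-03; σ = Eε = 204000 · -1.3431e-03 = -274 MPa.
Wall reaction R = σ·A = -274·2120 = -580900 N = -580.9 kN.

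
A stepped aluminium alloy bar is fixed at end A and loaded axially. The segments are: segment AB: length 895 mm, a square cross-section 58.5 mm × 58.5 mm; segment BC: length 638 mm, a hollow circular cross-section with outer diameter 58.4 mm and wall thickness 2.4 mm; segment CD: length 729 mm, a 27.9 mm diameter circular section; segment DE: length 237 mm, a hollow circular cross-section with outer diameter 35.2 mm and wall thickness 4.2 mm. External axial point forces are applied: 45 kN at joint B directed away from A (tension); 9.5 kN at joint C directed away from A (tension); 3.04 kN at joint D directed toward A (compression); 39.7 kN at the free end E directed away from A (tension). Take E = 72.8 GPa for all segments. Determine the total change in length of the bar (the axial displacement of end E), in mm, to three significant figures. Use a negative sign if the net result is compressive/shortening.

Internal axial forces (sectioning from the free end, tension +): N_DE = 39.7 kN, N_CD = 36.66 kN, N_BC = 46.16 kN, N_AB = 91.16 kN.
A_AB = 3422 mm².
A_BC = 422.2 mm².
A_CD = 611.4 mm².
A_DE = 409 mm².
δ_AB = 91160·895/(3422·72800) = 0.3275 mm
δ_BC = 46160·638/(422.2·72800) = 0.9581 mm
δ_CD = 36660·729/(611.4·72800) = 0.6005 mm
δ_DE = 39700·237/(409·72800) = 0.316 mm
δ = Σδ_i = 2.202 mm.

2.20 mm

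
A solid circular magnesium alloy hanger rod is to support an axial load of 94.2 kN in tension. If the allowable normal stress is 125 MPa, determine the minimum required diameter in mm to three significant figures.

31.0 mm

Required area A ≥ P/σ_allow = 94200/125 = 753.6 mm².
For a solid circular section, d ≥ √(4A/π) = 30.98 mm.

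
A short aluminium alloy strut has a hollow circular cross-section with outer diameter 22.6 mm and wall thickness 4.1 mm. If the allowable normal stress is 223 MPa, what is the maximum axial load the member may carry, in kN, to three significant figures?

A = 238.3 mm².
P_max = σ_allow · A = 223 · 238.3 = 53140 N = 53.14 kN.

53.1 kN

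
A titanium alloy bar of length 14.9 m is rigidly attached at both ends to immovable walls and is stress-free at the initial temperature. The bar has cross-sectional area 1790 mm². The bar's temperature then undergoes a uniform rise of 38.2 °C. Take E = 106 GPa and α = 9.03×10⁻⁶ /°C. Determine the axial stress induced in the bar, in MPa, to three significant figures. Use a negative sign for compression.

Free thermal expansion αLΔT = 9.03e-6 · 14900 · 38.2 = 5.14 mm.
The walls impose strain ε = −(5.14)/14900 = -3.4495e-04; σ = Eε = 106000 · -3.4495e-04 = -36.56 MPa.

-36.6 MPa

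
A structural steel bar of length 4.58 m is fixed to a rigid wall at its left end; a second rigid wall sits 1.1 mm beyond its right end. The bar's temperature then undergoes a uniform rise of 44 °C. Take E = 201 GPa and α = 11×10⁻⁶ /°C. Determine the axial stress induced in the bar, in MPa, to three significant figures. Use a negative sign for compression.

-49.0 MPa

Free thermal expansion αLΔT = 11e-6 · 4580 · 44 = 2.217 mm.
The walls engage after the gap closes; constrained expansion = 2.217 − 1.1 = 1.117 mm.
The walls impose strain ε = −(1.117)/4580 = -2.4383e-04; σ = Eε = 201000 · -2.4383e-04 = -49.01 MPa.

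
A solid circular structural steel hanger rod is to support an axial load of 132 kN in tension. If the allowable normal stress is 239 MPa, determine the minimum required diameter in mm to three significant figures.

Required area A ≥ P/σ_allow = 132000/239 = 552.3 mm².
For a solid circular section, d ≥ √(4A/π) = 26.52 mm.

26.5 mm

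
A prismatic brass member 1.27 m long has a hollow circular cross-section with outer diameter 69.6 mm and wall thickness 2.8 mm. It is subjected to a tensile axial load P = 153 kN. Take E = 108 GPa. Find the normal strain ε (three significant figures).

A = 587.6 mm².
σ = N/A = 260.4 MPa; ε = σ/E = 260.4/108000 = 2.411e-03.

0.00241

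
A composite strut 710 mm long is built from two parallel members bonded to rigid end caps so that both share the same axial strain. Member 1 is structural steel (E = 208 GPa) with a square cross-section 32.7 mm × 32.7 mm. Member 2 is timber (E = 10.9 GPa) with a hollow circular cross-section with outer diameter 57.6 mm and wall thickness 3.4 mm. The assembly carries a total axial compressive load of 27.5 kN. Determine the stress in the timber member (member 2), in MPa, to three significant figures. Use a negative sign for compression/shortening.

-1.31 MPa

A_1 = 1069 mm².
A_2 = 578.9 mm².
Equal strain + equilibrium ⇒ each member carries load in proportion to AE: A₁E₁ = 222400000 N, A₂E₂ = 6310000 N, ΣAE = 228700000 N.
σ₂ = P·E₂/ΣAE = -27500·10900/228700000 = -1.311 MPa.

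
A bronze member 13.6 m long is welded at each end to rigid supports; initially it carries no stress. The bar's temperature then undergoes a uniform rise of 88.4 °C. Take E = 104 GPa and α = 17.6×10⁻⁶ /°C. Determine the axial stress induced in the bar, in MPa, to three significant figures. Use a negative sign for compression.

-162 MPa

Free thermal expansion αLΔT = 17.6e-6 · 13600 · 88.4 = 21.16 mm.
The walls impose strain ε = −(21.16)/13600 = -1.5558e-03; σ = Eε = 104000 · -1.5558e-03 = -161.8 MPa.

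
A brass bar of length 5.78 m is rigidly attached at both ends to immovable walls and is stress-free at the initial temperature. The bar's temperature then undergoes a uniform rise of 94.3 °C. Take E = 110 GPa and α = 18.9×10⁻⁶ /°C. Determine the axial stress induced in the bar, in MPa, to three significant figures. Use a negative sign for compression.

Free thermal expansion αLΔT = 18.9e-6 · 5780 · 94.3 = 10.3 mm.
The walls impose strain ε = −(10.3)/5780 = -1.7823e-03; σ = Eε = 110000 · -1.7823e-03 = -196 MPa.

-196 MPa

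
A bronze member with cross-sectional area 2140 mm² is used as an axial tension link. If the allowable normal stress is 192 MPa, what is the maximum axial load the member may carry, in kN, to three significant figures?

411 kN

P_max = σ_allow · A = 192 · 2140 = 410900 N = 410.9 kN.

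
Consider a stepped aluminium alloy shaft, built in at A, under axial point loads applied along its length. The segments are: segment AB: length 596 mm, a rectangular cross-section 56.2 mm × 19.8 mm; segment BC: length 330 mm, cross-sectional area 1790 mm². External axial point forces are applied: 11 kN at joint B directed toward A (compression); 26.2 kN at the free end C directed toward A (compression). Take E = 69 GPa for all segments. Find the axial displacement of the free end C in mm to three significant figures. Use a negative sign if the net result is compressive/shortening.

Internal axial forces (sectioning from the free end, tension +): N_BC = -26.2 kN, N_AB = -37.2 kN.
A_AB = 1113 mm².
δ_AB = -37200·596/(1113·69000) = -0.2888 mm
δ_BC = -26200·330/(1790·69000) = -0.07 mm
δ = Σδ_i = -0.3588 mm.

-0.359 mm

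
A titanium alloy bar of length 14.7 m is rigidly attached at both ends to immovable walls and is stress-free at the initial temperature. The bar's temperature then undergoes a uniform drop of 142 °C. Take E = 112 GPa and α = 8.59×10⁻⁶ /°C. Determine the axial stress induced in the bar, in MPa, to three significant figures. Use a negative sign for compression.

Free thermal expansion αLΔT = 8.59e-6 · 14700 · -142 = -17.93 mm.
The walls impose strain ε = −(-17.93)/14700 = 1.2198e-03; σ = Eε = 112000 · 1.2198e-03 = 136.6 MPa.

137 MPa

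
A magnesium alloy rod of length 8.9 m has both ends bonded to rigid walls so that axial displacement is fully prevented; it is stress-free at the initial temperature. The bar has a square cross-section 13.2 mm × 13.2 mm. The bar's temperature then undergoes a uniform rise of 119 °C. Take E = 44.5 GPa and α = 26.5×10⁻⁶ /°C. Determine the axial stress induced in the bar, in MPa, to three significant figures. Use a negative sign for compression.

Free thermal expansion αLΔT = 26.5e-6 · 8900 · 119 = 28.07 mm.
The walls impose strain ε = −(28.07)/8900 = -3.1535e-03; σ = Eε = 44500 · -3.1535e-03 = -140.3 MPa.

-140 MPa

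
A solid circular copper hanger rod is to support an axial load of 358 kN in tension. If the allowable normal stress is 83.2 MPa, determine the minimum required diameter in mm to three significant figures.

Required area A ≥ P/σ_allow = 358000/83.2 = 4303 mm².
For a solid circular section, d ≥ √(4A/π) = 74.02 mm.

74.0 mm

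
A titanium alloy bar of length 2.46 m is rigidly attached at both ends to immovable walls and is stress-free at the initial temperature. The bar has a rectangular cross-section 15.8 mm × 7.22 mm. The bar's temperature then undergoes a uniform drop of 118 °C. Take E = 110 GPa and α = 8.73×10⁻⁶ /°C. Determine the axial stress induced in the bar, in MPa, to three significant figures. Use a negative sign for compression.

Free thermal expansion αLΔT = 8.73e-6 · 2460 · -118 = -2.534 mm.
The walls impose strain ε = −(-2.534)/2460 = 1.0301e-03; σ = Eε = 110000 · 1.0301e-03 = 113.3 MPa.

113 MPa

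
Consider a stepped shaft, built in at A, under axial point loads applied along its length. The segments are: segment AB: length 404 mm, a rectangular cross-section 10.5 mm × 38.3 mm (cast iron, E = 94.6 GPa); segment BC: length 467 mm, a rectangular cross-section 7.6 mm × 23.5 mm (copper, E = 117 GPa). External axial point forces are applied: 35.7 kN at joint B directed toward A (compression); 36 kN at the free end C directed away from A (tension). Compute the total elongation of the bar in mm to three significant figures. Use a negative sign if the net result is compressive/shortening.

0.808 mm

Internal axial forces (sectioning from the free end, tension +): N_BC = 36 kN, N_AB = 0.3 kN.
A_AB = 402.1 mm².
A_BC = 178.6 mm².
δ_AB = 300·404/(402.1·94600) = 0.003186 mm
δ_BC = 36000·467/(178.6·117000) = 0.8045 mm
δ = Σδ_i = 0.8077 mm.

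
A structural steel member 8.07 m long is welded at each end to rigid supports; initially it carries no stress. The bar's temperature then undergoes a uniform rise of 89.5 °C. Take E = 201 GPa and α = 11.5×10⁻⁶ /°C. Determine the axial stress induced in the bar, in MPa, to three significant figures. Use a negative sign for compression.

Free thermal expansion αLΔT = 11.5e-6 · 8070 · 89.5 = 8.306 mm.
The walls impose strain ε = −(8.306)/8070 = -1.0292e-03; σ = Eε = 201000 · -1.0292e-03 = -206.9 MPa.

-207 MPa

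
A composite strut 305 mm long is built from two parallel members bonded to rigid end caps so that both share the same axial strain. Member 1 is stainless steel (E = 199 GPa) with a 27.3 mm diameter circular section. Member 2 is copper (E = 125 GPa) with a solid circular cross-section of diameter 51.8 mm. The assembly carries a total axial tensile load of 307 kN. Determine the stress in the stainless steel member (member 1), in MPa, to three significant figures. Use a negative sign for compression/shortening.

A_1 = 585.3 mm².
A_2 = 2107 mm².
Equal strain + equilibrium ⇒ each member carries load in proportion to AE: A₁E₁ = 116500000 N, A₂E₂ = 263400000 N, ΣAE = 379900000 N.
σ₁ = P·E₁/ΣAE = 307000·199000/379900000 = 160.8 MPa.

161 MPa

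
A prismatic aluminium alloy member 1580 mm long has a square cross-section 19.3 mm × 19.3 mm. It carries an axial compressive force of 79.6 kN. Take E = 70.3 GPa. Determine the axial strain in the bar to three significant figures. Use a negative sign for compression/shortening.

-0.00304

A = 372.5 mm².
σ = N/A = -213.7 MPa; ε = σ/E = -213.7/70300 = -3.040e-03.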